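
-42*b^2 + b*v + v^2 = (-6*b + v)*(7*b + v)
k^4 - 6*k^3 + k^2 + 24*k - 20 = (k - 5)*(k - 2)*(k - 1)*(k + 2)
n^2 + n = n*(n + 1)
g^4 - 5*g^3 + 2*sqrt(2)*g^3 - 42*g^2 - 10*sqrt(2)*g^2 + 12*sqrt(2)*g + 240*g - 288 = (g - 3)*(g - 2)*(g - 4*sqrt(2))*(g + 6*sqrt(2))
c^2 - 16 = (c - 4)*(c + 4)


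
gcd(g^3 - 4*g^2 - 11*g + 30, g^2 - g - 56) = 1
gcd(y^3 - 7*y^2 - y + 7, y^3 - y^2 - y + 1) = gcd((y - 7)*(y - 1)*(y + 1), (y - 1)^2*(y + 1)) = y^2 - 1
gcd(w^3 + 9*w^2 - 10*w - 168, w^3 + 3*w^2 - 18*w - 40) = w - 4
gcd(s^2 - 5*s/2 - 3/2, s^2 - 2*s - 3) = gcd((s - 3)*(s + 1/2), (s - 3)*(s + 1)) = s - 3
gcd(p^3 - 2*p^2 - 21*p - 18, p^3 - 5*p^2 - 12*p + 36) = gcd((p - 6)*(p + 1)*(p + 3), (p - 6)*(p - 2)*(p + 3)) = p^2 - 3*p - 18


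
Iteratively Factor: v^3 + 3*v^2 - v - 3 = (v + 3)*(v^2 - 1) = (v - 1)*(v + 3)*(v + 1)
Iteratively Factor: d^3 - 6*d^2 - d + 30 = (d + 2)*(d^2 - 8*d + 15) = (d - 5)*(d + 2)*(d - 3)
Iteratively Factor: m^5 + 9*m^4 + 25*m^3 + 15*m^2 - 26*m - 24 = (m + 4)*(m^4 + 5*m^3 + 5*m^2 - 5*m - 6) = (m + 2)*(m + 4)*(m^3 + 3*m^2 - m - 3) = (m + 2)*(m + 3)*(m + 4)*(m^2 - 1) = (m - 1)*(m + 2)*(m + 3)*(m + 4)*(m + 1)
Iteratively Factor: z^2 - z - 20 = (z - 5)*(z + 4)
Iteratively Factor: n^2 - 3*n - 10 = (n + 2)*(n - 5)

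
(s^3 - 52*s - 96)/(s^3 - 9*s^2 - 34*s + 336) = (s + 2)/(s - 7)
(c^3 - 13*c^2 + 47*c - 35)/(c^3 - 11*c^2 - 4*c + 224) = (c^2 - 6*c + 5)/(c^2 - 4*c - 32)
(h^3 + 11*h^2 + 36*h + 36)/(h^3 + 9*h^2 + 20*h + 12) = (h + 3)/(h + 1)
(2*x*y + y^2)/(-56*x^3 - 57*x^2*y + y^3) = y*(-2*x - y)/(56*x^3 + 57*x^2*y - y^3)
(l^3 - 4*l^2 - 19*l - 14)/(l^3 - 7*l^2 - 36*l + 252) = (l^2 + 3*l + 2)/(l^2 - 36)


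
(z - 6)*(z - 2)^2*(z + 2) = z^4 - 8*z^3 + 8*z^2 + 32*z - 48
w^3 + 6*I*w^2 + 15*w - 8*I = (w - I)^2*(w + 8*I)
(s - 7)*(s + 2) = s^2 - 5*s - 14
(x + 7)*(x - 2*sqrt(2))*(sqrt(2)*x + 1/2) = sqrt(2)*x^3 - 7*x^2/2 + 7*sqrt(2)*x^2 - 49*x/2 - sqrt(2)*x - 7*sqrt(2)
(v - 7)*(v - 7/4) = v^2 - 35*v/4 + 49/4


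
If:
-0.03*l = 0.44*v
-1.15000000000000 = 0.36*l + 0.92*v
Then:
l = -3.87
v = 0.26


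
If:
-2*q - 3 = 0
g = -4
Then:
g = -4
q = -3/2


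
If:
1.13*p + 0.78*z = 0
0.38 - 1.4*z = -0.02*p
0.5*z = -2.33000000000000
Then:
No Solution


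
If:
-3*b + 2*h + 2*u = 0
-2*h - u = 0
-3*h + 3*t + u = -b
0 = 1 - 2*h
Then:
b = -1/3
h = 1/2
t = 17/18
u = -1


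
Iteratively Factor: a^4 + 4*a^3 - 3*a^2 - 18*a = (a)*(a^3 + 4*a^2 - 3*a - 18) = a*(a + 3)*(a^2 + a - 6) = a*(a + 3)^2*(a - 2)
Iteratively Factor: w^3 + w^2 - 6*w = (w - 2)*(w^2 + 3*w) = w*(w - 2)*(w + 3)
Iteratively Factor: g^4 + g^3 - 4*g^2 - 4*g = (g + 1)*(g^3 - 4*g) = g*(g + 1)*(g^2 - 4) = g*(g - 2)*(g + 1)*(g + 2)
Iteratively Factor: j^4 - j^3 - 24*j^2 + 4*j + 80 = (j + 4)*(j^3 - 5*j^2 - 4*j + 20) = (j + 2)*(j + 4)*(j^2 - 7*j + 10) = (j - 2)*(j + 2)*(j + 4)*(j - 5)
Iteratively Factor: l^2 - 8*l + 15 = (l - 5)*(l - 3)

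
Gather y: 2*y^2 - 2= 2*y^2 - 2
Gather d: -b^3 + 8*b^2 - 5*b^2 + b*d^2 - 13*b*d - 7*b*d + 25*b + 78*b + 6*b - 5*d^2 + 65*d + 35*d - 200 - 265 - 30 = -b^3 + 3*b^2 + 109*b + d^2*(b - 5) + d*(100 - 20*b) - 495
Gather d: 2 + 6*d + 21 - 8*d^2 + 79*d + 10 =-8*d^2 + 85*d + 33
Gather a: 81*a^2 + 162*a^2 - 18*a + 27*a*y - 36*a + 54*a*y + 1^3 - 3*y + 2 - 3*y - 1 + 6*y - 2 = 243*a^2 + a*(81*y - 54)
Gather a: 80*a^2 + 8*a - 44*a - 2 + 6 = 80*a^2 - 36*a + 4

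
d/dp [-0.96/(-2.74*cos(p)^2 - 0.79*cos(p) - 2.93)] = (5.2608*cos(p) + 0.7584)*sin(p)/(2.74*cos(p)^2 + 0.79*cos(p) + 2.93)^2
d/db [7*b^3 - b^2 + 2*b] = 21*b^2 - 2*b + 2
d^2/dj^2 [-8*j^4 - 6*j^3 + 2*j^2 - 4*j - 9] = -96*j^2 - 36*j + 4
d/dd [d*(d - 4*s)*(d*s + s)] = s*(3*d^2 - 8*d*s + 2*d - 4*s)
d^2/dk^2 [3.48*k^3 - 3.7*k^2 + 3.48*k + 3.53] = 20.88*k - 7.4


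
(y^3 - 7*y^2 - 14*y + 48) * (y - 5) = y^4 - 12*y^3 + 21*y^2 + 118*y - 240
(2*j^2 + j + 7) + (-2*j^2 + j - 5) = 2*j + 2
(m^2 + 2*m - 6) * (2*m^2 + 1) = 2*m^4 + 4*m^3 - 11*m^2 + 2*m - 6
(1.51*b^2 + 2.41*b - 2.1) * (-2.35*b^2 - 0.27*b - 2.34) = -3.5485*b^4 - 6.0712*b^3 + 0.750900000000001*b^2 - 5.0724*b + 4.914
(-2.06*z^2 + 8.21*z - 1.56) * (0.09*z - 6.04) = -0.1854*z^3 + 13.1813*z^2 - 49.7288*z + 9.4224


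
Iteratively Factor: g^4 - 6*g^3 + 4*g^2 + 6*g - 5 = (g - 1)*(g^3 - 5*g^2 - g + 5) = (g - 1)^2*(g^2 - 4*g - 5) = (g - 5)*(g - 1)^2*(g + 1)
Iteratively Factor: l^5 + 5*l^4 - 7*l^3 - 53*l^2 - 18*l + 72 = (l + 4)*(l^4 + l^3 - 11*l^2 - 9*l + 18) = (l + 2)*(l + 4)*(l^3 - l^2 - 9*l + 9) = (l - 3)*(l + 2)*(l + 4)*(l^2 + 2*l - 3) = (l - 3)*(l + 2)*(l + 3)*(l + 4)*(l - 1)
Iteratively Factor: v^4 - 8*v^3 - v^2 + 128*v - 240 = (v + 4)*(v^3 - 12*v^2 + 47*v - 60) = (v - 5)*(v + 4)*(v^2 - 7*v + 12) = (v - 5)*(v - 3)*(v + 4)*(v - 4)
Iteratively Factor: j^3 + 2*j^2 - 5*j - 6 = (j + 3)*(j^2 - j - 2) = (j + 1)*(j + 3)*(j - 2)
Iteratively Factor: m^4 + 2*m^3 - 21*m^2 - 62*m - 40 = (m + 1)*(m^3 + m^2 - 22*m - 40) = (m + 1)*(m + 2)*(m^2 - m - 20) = (m - 5)*(m + 1)*(m + 2)*(m + 4)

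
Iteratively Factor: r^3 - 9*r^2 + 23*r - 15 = (r - 1)*(r^2 - 8*r + 15) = (r - 5)*(r - 1)*(r - 3)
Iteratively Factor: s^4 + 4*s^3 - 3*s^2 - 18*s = (s + 3)*(s^3 + s^2 - 6*s) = (s - 2)*(s + 3)*(s^2 + 3*s) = s*(s - 2)*(s + 3)*(s + 3)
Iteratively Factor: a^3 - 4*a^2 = (a - 4)*(a^2) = a*(a - 4)*(a)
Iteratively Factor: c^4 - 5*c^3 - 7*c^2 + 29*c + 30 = (c + 1)*(c^3 - 6*c^2 - c + 30) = (c + 1)*(c + 2)*(c^2 - 8*c + 15) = (c - 3)*(c + 1)*(c + 2)*(c - 5)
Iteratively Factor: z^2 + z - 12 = (z - 3)*(z + 4)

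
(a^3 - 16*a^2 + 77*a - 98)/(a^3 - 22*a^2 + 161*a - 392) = (a - 2)/(a - 8)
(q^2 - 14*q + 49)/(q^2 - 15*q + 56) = (q - 7)/(q - 8)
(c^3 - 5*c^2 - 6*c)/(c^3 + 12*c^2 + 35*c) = (c^2 - 5*c - 6)/(c^2 + 12*c + 35)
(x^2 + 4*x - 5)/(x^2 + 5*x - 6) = (x + 5)/(x + 6)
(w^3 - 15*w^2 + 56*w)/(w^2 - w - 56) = w*(w - 7)/(w + 7)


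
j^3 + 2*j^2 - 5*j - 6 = (j - 2)*(j + 1)*(j + 3)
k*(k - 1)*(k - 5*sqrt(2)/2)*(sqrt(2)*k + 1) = sqrt(2)*k^4 - 4*k^3 - sqrt(2)*k^3 - 5*sqrt(2)*k^2/2 + 4*k^2 + 5*sqrt(2)*k/2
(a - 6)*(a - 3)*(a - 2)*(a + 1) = a^4 - 10*a^3 + 25*a^2 - 36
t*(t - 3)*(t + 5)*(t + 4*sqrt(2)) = t^4 + 2*t^3 + 4*sqrt(2)*t^3 - 15*t^2 + 8*sqrt(2)*t^2 - 60*sqrt(2)*t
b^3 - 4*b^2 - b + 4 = (b - 4)*(b - 1)*(b + 1)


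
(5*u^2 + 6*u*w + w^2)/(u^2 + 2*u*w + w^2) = (5*u + w)/(u + w)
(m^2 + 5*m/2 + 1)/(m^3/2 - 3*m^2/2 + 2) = (2*m^2 + 5*m + 2)/(m^3 - 3*m^2 + 4)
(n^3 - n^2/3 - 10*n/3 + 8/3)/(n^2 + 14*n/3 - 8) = (n^2 + n - 2)/(n + 6)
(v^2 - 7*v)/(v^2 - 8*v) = (v - 7)/(v - 8)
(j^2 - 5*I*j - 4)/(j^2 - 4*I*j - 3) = (j - 4*I)/(j - 3*I)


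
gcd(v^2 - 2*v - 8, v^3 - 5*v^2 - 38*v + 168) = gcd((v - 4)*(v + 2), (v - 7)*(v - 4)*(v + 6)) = v - 4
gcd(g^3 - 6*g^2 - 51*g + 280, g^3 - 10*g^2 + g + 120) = g^2 - 13*g + 40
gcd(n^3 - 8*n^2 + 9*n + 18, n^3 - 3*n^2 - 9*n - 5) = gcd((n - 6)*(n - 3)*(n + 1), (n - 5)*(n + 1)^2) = n + 1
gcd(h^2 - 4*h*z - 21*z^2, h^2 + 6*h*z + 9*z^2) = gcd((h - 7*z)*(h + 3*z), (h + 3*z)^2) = h + 3*z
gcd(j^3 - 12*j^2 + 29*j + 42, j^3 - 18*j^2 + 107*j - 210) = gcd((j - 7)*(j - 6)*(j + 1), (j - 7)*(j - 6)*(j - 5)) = j^2 - 13*j + 42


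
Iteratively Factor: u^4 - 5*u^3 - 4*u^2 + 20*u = (u - 2)*(u^3 - 3*u^2 - 10*u) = (u - 2)*(u + 2)*(u^2 - 5*u) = (u - 5)*(u - 2)*(u + 2)*(u)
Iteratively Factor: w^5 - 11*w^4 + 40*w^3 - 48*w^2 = (w - 3)*(w^4 - 8*w^3 + 16*w^2) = w*(w - 3)*(w^3 - 8*w^2 + 16*w) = w*(w - 4)*(w - 3)*(w^2 - 4*w) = w*(w - 4)^2*(w - 3)*(w)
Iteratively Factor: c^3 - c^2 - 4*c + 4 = (c - 2)*(c^2 + c - 2) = (c - 2)*(c - 1)*(c + 2)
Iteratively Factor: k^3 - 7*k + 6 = (k - 2)*(k^2 + 2*k - 3) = (k - 2)*(k - 1)*(k + 3)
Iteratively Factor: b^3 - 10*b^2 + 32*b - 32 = (b - 4)*(b^2 - 6*b + 8) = (b - 4)^2*(b - 2)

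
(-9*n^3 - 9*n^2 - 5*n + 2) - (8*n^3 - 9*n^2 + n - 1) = -17*n^3 - 6*n + 3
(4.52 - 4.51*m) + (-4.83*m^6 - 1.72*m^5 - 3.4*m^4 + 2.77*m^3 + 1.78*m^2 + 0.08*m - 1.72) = -4.83*m^6 - 1.72*m^5 - 3.4*m^4 + 2.77*m^3 + 1.78*m^2 - 4.43*m + 2.8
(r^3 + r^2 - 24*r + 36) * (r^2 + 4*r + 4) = r^5 + 5*r^4 - 16*r^3 - 56*r^2 + 48*r + 144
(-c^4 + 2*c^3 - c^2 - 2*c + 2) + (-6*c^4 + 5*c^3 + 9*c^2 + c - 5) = -7*c^4 + 7*c^3 + 8*c^2 - c - 3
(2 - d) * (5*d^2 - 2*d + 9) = -5*d^3 + 12*d^2 - 13*d + 18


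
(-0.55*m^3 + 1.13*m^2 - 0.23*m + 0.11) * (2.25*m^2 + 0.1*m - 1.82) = -1.2375*m^5 + 2.4875*m^4 + 0.5965*m^3 - 1.8321*m^2 + 0.4296*m - 0.2002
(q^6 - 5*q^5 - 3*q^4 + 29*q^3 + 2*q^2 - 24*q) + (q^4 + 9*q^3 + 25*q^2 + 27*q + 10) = q^6 - 5*q^5 - 2*q^4 + 38*q^3 + 27*q^2 + 3*q + 10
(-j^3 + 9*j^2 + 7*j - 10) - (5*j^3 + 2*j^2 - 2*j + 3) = -6*j^3 + 7*j^2 + 9*j - 13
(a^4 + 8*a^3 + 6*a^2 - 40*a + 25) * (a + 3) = a^5 + 11*a^4 + 30*a^3 - 22*a^2 - 95*a + 75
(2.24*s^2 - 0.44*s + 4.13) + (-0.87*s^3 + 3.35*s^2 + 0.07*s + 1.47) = -0.87*s^3 + 5.59*s^2 - 0.37*s + 5.6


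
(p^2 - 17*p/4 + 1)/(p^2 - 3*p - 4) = (p - 1/4)/(p + 1)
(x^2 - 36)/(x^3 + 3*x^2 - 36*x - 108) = 1/(x + 3)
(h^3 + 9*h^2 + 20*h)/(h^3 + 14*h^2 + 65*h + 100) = h/(h + 5)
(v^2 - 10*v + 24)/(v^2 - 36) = (v - 4)/(v + 6)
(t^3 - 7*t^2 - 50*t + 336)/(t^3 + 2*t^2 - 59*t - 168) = (t - 6)/(t + 3)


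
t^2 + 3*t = t*(t + 3)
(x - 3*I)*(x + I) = x^2 - 2*I*x + 3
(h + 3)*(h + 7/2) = h^2 + 13*h/2 + 21/2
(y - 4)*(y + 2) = y^2 - 2*y - 8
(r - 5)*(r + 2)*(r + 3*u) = r^3 + 3*r^2*u - 3*r^2 - 9*r*u - 10*r - 30*u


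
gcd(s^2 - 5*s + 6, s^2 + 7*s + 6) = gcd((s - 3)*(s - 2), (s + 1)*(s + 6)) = 1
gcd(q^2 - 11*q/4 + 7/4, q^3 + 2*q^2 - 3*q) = q - 1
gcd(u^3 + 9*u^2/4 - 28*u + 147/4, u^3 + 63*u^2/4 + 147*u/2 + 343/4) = u + 7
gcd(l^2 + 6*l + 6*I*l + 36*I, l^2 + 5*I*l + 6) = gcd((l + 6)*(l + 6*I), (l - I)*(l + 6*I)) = l + 6*I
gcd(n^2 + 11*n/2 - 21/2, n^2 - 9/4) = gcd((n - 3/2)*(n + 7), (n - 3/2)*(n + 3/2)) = n - 3/2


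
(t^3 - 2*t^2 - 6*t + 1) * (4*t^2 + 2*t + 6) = 4*t^5 - 6*t^4 - 22*t^3 - 20*t^2 - 34*t + 6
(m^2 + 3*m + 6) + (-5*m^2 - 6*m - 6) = -4*m^2 - 3*m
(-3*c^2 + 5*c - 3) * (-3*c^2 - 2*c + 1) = 9*c^4 - 9*c^3 - 4*c^2 + 11*c - 3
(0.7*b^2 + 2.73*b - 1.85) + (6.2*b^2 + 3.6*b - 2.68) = 6.9*b^2 + 6.33*b - 4.53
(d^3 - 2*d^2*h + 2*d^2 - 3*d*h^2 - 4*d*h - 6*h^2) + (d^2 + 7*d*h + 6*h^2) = d^3 - 2*d^2*h + 3*d^2 - 3*d*h^2 + 3*d*h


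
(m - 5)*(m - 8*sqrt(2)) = m^2 - 8*sqrt(2)*m - 5*m + 40*sqrt(2)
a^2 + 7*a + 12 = (a + 3)*(a + 4)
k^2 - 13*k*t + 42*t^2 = (k - 7*t)*(k - 6*t)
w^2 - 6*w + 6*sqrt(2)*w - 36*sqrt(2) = (w - 6)*(w + 6*sqrt(2))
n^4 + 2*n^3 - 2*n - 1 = (n - 1)*(n + 1)^3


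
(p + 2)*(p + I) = p^2 + 2*p + I*p + 2*I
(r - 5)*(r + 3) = r^2 - 2*r - 15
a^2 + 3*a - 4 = (a - 1)*(a + 4)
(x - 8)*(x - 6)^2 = x^3 - 20*x^2 + 132*x - 288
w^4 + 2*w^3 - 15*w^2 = w^2*(w - 3)*(w + 5)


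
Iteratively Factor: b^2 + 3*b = (b)*(b + 3)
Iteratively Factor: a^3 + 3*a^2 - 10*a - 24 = (a + 4)*(a^2 - a - 6) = (a + 2)*(a + 4)*(a - 3)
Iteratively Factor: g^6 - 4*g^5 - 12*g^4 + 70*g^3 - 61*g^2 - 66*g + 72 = (g - 3)*(g^5 - g^4 - 15*g^3 + 25*g^2 + 14*g - 24) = (g - 3)^2*(g^4 + 2*g^3 - 9*g^2 - 2*g + 8) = (g - 3)^2*(g - 1)*(g^3 + 3*g^2 - 6*g - 8) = (g - 3)^2*(g - 2)*(g - 1)*(g^2 + 5*g + 4) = (g - 3)^2*(g - 2)*(g - 1)*(g + 4)*(g + 1)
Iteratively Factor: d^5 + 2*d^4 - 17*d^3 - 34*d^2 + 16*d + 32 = (d - 1)*(d^4 + 3*d^3 - 14*d^2 - 48*d - 32) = (d - 1)*(d + 1)*(d^3 + 2*d^2 - 16*d - 32) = (d - 4)*(d - 1)*(d + 1)*(d^2 + 6*d + 8) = (d - 4)*(d - 1)*(d + 1)*(d + 2)*(d + 4)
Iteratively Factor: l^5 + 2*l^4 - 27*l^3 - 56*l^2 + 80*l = (l + 4)*(l^4 - 2*l^3 - 19*l^2 + 20*l) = l*(l + 4)*(l^3 - 2*l^2 - 19*l + 20) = l*(l - 1)*(l + 4)*(l^2 - l - 20) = l*(l - 1)*(l + 4)^2*(l - 5)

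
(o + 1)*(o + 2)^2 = o^3 + 5*o^2 + 8*o + 4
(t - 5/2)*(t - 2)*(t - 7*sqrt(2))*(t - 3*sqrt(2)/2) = t^4 - 17*sqrt(2)*t^3/2 - 9*t^3/2 + 26*t^2 + 153*sqrt(2)*t^2/4 - 189*t/2 - 85*sqrt(2)*t/2 + 105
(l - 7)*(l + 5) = l^2 - 2*l - 35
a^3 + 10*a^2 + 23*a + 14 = (a + 1)*(a + 2)*(a + 7)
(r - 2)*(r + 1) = r^2 - r - 2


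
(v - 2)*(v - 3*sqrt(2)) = v^2 - 3*sqrt(2)*v - 2*v + 6*sqrt(2)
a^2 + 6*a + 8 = (a + 2)*(a + 4)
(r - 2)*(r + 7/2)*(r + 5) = r^3 + 13*r^2/2 + r/2 - 35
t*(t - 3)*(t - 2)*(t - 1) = t^4 - 6*t^3 + 11*t^2 - 6*t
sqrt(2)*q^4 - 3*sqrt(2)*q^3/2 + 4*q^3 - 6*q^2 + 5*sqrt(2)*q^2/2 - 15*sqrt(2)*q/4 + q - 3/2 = (q - 3/2)*(q + sqrt(2)/2)*(q + sqrt(2))*(sqrt(2)*q + 1)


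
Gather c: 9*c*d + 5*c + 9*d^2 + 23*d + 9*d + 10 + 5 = c*(9*d + 5) + 9*d^2 + 32*d + 15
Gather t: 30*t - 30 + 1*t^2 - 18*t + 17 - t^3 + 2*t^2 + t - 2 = -t^3 + 3*t^2 + 13*t - 15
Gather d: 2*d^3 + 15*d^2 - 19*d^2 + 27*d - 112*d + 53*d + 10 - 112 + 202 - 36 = 2*d^3 - 4*d^2 - 32*d + 64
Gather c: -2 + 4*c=4*c - 2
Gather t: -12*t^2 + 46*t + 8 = -12*t^2 + 46*t + 8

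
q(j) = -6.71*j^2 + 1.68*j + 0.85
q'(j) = 1.68 - 13.42*j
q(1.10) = -5.42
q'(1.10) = -13.08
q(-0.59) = -2.48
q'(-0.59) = 9.60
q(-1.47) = -16.12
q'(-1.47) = 21.41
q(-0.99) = -7.39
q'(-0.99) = 14.97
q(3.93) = -96.18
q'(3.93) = -51.06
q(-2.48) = -44.59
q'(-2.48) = 34.96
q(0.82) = -2.28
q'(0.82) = -9.32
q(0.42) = 0.37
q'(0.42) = -3.96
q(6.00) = -230.63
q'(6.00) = -78.84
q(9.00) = -527.54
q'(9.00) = -119.10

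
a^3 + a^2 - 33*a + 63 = (a - 3)^2*(a + 7)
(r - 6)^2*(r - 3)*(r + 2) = r^4 - 13*r^3 + 42*r^2 + 36*r - 216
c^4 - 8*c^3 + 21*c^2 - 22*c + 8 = (c - 4)*(c - 2)*(c - 1)^2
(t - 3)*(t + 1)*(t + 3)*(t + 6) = t^4 + 7*t^3 - 3*t^2 - 63*t - 54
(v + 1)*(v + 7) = v^2 + 8*v + 7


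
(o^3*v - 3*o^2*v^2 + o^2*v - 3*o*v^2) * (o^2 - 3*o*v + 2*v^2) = o^5*v - 6*o^4*v^2 + o^4*v + 11*o^3*v^3 - 6*o^3*v^2 - 6*o^2*v^4 + 11*o^2*v^3 - 6*o*v^4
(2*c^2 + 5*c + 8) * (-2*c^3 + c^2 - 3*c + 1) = -4*c^5 - 8*c^4 - 17*c^3 - 5*c^2 - 19*c + 8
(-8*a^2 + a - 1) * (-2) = 16*a^2 - 2*a + 2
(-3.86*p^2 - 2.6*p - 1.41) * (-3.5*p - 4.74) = 13.51*p^3 + 27.3964*p^2 + 17.259*p + 6.6834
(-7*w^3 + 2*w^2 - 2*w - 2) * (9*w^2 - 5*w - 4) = -63*w^5 + 53*w^4 - 16*w^2 + 18*w + 8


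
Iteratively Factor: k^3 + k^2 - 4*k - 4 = (k + 1)*(k^2 - 4) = (k - 2)*(k + 1)*(k + 2)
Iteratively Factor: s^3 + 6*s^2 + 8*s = (s + 4)*(s^2 + 2*s) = (s + 2)*(s + 4)*(s)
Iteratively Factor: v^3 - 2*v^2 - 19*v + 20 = (v + 4)*(v^2 - 6*v + 5) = (v - 1)*(v + 4)*(v - 5)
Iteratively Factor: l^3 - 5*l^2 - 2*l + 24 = (l - 4)*(l^2 - l - 6) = (l - 4)*(l + 2)*(l - 3)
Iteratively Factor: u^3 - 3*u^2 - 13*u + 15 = (u - 1)*(u^2 - 2*u - 15) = (u - 5)*(u - 1)*(u + 3)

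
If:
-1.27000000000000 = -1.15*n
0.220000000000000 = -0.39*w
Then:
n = 1.10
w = -0.56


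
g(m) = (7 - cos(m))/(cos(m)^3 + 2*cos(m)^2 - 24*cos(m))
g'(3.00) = -0.04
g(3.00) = 0.32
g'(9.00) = -0.14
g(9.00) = 0.35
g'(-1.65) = 46.43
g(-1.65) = 3.70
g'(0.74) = -0.35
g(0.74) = -0.39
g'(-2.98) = 0.05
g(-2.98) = 0.32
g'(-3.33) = -0.05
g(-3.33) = 0.33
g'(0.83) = -0.46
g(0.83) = -0.42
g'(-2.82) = 0.10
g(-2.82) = 0.34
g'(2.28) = -0.51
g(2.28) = 0.47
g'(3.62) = 0.17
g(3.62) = 0.36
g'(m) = (7 - cos(m))*(3*sin(m)*cos(m)^2 + 4*sin(m)*cos(m) - 24*sin(m))/(cos(m)^3 + 2*cos(m)^2 - 24*cos(m))^2 + sin(m)/(cos(m)^3 + 2*cos(m)^2 - 24*cos(m))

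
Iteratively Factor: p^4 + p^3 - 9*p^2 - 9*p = (p + 1)*(p^3 - 9*p) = (p - 3)*(p + 1)*(p^2 + 3*p) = (p - 3)*(p + 1)*(p + 3)*(p)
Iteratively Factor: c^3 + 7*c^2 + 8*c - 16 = (c + 4)*(c^2 + 3*c - 4) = (c + 4)^2*(c - 1)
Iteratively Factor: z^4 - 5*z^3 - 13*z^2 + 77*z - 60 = (z - 5)*(z^3 - 13*z + 12) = (z - 5)*(z - 1)*(z^2 + z - 12) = (z - 5)*(z - 1)*(z + 4)*(z - 3)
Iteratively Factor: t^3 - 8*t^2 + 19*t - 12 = (t - 3)*(t^2 - 5*t + 4) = (t - 3)*(t - 1)*(t - 4)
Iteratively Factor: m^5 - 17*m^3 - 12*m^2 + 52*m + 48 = (m + 1)*(m^4 - m^3 - 16*m^2 + 4*m + 48) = (m - 4)*(m + 1)*(m^3 + 3*m^2 - 4*m - 12) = (m - 4)*(m + 1)*(m + 2)*(m^2 + m - 6) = (m - 4)*(m + 1)*(m + 2)*(m + 3)*(m - 2)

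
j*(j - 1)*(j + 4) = j^3 + 3*j^2 - 4*j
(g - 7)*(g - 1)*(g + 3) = g^3 - 5*g^2 - 17*g + 21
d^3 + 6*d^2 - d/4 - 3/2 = (d - 1/2)*(d + 1/2)*(d + 6)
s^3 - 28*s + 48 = (s - 4)*(s - 2)*(s + 6)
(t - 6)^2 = t^2 - 12*t + 36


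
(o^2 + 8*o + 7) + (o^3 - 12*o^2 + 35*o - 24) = o^3 - 11*o^2 + 43*o - 17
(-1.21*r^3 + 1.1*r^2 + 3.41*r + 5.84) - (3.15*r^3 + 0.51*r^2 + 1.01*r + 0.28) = -4.36*r^3 + 0.59*r^2 + 2.4*r + 5.56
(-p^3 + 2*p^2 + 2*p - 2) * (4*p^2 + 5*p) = -4*p^5 + 3*p^4 + 18*p^3 + 2*p^2 - 10*p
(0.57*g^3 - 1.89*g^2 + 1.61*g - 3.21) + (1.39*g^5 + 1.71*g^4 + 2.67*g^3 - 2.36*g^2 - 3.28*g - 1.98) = 1.39*g^5 + 1.71*g^4 + 3.24*g^3 - 4.25*g^2 - 1.67*g - 5.19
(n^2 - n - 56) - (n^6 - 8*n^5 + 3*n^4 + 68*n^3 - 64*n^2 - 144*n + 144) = -n^6 + 8*n^5 - 3*n^4 - 68*n^3 + 65*n^2 + 143*n - 200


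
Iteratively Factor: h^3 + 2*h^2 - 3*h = (h)*(h^2 + 2*h - 3) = h*(h + 3)*(h - 1)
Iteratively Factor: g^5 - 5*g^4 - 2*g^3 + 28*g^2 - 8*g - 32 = (g - 4)*(g^4 - g^3 - 6*g^2 + 4*g + 8) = (g - 4)*(g - 2)*(g^3 + g^2 - 4*g - 4) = (g - 4)*(g - 2)*(g + 2)*(g^2 - g - 2) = (g - 4)*(g - 2)^2*(g + 2)*(g + 1)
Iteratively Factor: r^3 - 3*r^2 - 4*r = (r)*(r^2 - 3*r - 4) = r*(r - 4)*(r + 1)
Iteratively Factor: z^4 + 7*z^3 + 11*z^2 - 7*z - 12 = (z - 1)*(z^3 + 8*z^2 + 19*z + 12) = (z - 1)*(z + 3)*(z^2 + 5*z + 4) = (z - 1)*(z + 1)*(z + 3)*(z + 4)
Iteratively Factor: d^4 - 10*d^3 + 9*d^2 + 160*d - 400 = (d - 5)*(d^3 - 5*d^2 - 16*d + 80) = (d - 5)*(d - 4)*(d^2 - d - 20) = (d - 5)^2*(d - 4)*(d + 4)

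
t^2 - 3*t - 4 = (t - 4)*(t + 1)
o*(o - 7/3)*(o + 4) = o^3 + 5*o^2/3 - 28*o/3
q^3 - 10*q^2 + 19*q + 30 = (q - 6)*(q - 5)*(q + 1)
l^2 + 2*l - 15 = (l - 3)*(l + 5)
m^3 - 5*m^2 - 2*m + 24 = (m - 4)*(m - 3)*(m + 2)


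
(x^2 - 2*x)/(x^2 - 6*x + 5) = x*(x - 2)/(x^2 - 6*x + 5)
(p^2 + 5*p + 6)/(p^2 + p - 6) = (p + 2)/(p - 2)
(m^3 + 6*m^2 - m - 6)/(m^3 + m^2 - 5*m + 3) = (m^2 + 7*m + 6)/(m^2 + 2*m - 3)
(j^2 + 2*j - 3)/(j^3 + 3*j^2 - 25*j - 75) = (j - 1)/(j^2 - 25)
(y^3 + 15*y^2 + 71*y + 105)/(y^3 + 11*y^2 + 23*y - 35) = (y + 3)/(y - 1)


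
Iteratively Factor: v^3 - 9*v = (v)*(v^2 - 9) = v*(v + 3)*(v - 3)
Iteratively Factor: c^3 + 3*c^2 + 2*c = (c + 1)*(c^2 + 2*c) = c*(c + 1)*(c + 2)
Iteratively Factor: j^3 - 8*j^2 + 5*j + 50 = (j - 5)*(j^2 - 3*j - 10) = (j - 5)*(j + 2)*(j - 5)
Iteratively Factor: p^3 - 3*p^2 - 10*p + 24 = (p - 4)*(p^2 + p - 6) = (p - 4)*(p + 3)*(p - 2)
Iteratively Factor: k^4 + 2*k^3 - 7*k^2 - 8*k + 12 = (k + 2)*(k^3 - 7*k + 6) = (k - 2)*(k + 2)*(k^2 + 2*k - 3) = (k - 2)*(k - 1)*(k + 2)*(k + 3)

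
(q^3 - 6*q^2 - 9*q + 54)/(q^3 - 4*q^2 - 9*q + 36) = (q - 6)/(q - 4)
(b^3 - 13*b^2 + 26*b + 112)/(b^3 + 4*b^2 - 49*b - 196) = (b^2 - 6*b - 16)/(b^2 + 11*b + 28)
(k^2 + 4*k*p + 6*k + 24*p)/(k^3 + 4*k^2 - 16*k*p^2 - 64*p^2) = (-k - 6)/(-k^2 + 4*k*p - 4*k + 16*p)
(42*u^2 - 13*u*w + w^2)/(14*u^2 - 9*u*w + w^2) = (6*u - w)/(2*u - w)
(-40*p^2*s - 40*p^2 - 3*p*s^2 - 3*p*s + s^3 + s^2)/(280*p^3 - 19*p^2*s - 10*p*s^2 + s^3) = (-s - 1)/(7*p - s)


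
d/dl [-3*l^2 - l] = -6*l - 1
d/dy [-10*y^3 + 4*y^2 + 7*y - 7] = -30*y^2 + 8*y + 7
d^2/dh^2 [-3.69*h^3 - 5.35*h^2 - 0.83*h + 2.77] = -22.14*h - 10.7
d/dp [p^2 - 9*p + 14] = 2*p - 9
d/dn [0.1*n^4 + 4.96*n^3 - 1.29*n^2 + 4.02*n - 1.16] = 0.4*n^3 + 14.88*n^2 - 2.58*n + 4.02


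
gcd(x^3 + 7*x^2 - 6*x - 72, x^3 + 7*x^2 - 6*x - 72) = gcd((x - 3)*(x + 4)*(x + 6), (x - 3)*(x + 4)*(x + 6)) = x^3 + 7*x^2 - 6*x - 72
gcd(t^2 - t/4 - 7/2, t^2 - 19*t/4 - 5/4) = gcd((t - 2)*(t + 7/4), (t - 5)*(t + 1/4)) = 1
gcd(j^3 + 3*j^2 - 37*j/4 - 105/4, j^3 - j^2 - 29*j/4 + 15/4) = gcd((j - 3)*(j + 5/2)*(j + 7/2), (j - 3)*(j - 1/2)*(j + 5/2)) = j^2 - j/2 - 15/2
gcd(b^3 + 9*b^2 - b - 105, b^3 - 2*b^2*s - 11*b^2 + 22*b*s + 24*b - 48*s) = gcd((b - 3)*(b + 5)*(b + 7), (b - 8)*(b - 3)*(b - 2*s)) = b - 3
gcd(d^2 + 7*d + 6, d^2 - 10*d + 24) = 1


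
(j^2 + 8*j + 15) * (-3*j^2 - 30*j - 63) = -3*j^4 - 54*j^3 - 348*j^2 - 954*j - 945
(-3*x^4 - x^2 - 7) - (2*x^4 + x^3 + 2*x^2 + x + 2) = -5*x^4 - x^3 - 3*x^2 - x - 9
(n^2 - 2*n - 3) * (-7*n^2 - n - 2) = -7*n^4 + 13*n^3 + 21*n^2 + 7*n + 6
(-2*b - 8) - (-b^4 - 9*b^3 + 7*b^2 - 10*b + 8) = b^4 + 9*b^3 - 7*b^2 + 8*b - 16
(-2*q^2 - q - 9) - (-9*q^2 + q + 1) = 7*q^2 - 2*q - 10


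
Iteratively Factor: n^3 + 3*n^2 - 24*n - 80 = (n + 4)*(n^2 - n - 20) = (n - 5)*(n + 4)*(n + 4)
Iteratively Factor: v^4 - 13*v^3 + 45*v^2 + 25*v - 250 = (v - 5)*(v^3 - 8*v^2 + 5*v + 50) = (v - 5)*(v + 2)*(v^2 - 10*v + 25) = (v - 5)^2*(v + 2)*(v - 5)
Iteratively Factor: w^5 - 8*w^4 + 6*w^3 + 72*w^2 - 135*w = (w + 3)*(w^4 - 11*w^3 + 39*w^2 - 45*w) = (w - 3)*(w + 3)*(w^3 - 8*w^2 + 15*w) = w*(w - 3)*(w + 3)*(w^2 - 8*w + 15) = w*(w - 5)*(w - 3)*(w + 3)*(w - 3)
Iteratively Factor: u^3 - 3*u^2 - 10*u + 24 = (u + 3)*(u^2 - 6*u + 8) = (u - 4)*(u + 3)*(u - 2)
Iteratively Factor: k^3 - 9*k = (k - 3)*(k^2 + 3*k) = (k - 3)*(k + 3)*(k)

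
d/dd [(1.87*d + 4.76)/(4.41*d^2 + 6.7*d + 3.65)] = (8.2467*d^2 + 12.529*d - (1.87*d + 4.76)*(8.82*d + 6.7) + 6.8255)/(4.41*d^2 + 6.7*d + 3.65)^2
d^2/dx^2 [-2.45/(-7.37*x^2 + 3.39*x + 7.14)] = (266.15281*x^2 - 122.42307*x - 2.45*(14.74*x - 3.39)*(29.48*x - 6.78) - 257.84682)/(-7.37*x^2 + 3.39*x + 7.14)^3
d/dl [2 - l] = -1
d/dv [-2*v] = -2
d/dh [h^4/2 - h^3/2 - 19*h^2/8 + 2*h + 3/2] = 2*h^3 - 3*h^2/2 - 19*h/4 + 2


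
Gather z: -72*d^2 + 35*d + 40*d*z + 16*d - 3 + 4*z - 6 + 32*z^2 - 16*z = -72*d^2 + 51*d + 32*z^2 + z*(40*d - 12) - 9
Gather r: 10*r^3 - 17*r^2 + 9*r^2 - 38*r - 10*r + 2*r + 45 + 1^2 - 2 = 10*r^3 - 8*r^2 - 46*r + 44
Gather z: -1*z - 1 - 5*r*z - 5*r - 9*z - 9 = -5*r + z*(-5*r - 10) - 10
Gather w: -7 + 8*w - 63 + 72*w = 80*w - 70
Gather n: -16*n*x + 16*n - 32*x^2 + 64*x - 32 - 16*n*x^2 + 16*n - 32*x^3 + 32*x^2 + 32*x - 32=n*(-16*x^2 - 16*x + 32) - 32*x^3 + 96*x - 64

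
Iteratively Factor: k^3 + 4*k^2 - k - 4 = (k + 1)*(k^2 + 3*k - 4) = (k + 1)*(k + 4)*(k - 1)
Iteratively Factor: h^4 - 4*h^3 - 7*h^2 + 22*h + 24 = (h - 4)*(h^3 - 7*h - 6) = (h - 4)*(h + 2)*(h^2 - 2*h - 3) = (h - 4)*(h + 1)*(h + 2)*(h - 3)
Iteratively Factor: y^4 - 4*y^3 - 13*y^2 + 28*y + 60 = (y + 2)*(y^3 - 6*y^2 - y + 30) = (y - 3)*(y + 2)*(y^2 - 3*y - 10) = (y - 5)*(y - 3)*(y + 2)*(y + 2)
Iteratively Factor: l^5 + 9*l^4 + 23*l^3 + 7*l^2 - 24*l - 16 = (l - 1)*(l^4 + 10*l^3 + 33*l^2 + 40*l + 16) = (l - 1)*(l + 1)*(l^3 + 9*l^2 + 24*l + 16) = (l - 1)*(l + 1)*(l + 4)*(l^2 + 5*l + 4) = (l - 1)*(l + 1)*(l + 4)^2*(l + 1)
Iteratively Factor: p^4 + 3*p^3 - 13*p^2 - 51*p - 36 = (p + 3)*(p^3 - 13*p - 12) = (p + 1)*(p + 3)*(p^2 - p - 12) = (p - 4)*(p + 1)*(p + 3)*(p + 3)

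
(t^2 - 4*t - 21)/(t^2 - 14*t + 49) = (t + 3)/(t - 7)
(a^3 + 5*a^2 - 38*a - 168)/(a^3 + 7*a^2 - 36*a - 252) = (a + 4)/(a + 6)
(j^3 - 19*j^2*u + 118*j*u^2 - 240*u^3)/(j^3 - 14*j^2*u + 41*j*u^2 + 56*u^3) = (-j^2 + 11*j*u - 30*u^2)/(-j^2 + 6*j*u + 7*u^2)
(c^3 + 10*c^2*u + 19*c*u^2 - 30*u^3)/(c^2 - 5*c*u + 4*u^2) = (-c^2 - 11*c*u - 30*u^2)/(-c + 4*u)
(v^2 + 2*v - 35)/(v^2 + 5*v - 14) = (v - 5)/(v - 2)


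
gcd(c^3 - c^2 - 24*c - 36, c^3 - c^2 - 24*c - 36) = c^3 - c^2 - 24*c - 36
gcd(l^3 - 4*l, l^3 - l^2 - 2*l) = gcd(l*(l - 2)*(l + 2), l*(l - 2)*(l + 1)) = l^2 - 2*l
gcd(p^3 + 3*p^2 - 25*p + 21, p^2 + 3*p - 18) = p - 3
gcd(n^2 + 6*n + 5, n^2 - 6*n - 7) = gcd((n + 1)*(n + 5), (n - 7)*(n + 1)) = n + 1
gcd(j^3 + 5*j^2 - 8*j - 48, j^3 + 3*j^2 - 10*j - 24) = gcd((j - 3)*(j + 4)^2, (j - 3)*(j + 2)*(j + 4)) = j^2 + j - 12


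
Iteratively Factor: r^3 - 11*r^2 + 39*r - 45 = (r - 3)*(r^2 - 8*r + 15) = (r - 3)^2*(r - 5)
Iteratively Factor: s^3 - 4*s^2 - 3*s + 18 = (s - 3)*(s^2 - s - 6) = (s - 3)*(s + 2)*(s - 3)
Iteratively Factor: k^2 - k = (k - 1)*(k)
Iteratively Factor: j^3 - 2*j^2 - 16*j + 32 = (j + 4)*(j^2 - 6*j + 8) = (j - 4)*(j + 4)*(j - 2)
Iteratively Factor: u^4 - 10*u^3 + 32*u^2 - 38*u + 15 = (u - 1)*(u^3 - 9*u^2 + 23*u - 15) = (u - 1)^2*(u^2 - 8*u + 15) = (u - 5)*(u - 1)^2*(u - 3)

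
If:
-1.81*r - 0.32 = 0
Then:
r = -0.18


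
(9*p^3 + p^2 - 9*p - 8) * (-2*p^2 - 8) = -18*p^5 - 2*p^4 - 54*p^3 + 8*p^2 + 72*p + 64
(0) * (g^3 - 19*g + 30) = 0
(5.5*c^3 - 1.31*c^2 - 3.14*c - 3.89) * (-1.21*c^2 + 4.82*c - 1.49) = -6.655*c^5 + 28.0951*c^4 - 10.7098*c^3 - 8.476*c^2 - 14.0712*c + 5.7961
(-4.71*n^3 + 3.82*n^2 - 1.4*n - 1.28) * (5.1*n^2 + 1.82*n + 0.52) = -24.021*n^5 + 10.9098*n^4 - 2.6368*n^3 - 7.0896*n^2 - 3.0576*n - 0.6656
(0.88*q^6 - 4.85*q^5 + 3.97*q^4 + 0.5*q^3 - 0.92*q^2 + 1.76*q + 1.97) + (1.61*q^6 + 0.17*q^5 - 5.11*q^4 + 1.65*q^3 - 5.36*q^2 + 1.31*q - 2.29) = 2.49*q^6 - 4.68*q^5 - 1.14*q^4 + 2.15*q^3 - 6.28*q^2 + 3.07*q - 0.32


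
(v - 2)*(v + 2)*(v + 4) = v^3 + 4*v^2 - 4*v - 16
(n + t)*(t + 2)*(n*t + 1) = n^2*t^2 + 2*n^2*t + n*t^3 + 2*n*t^2 + n*t + 2*n + t^2 + 2*t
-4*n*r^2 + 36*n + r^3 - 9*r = (-4*n + r)*(r - 3)*(r + 3)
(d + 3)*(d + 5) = d^2 + 8*d + 15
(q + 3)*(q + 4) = q^2 + 7*q + 12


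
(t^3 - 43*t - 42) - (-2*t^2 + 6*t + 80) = t^3 + 2*t^2 - 49*t - 122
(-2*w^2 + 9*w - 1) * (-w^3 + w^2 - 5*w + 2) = 2*w^5 - 11*w^4 + 20*w^3 - 50*w^2 + 23*w - 2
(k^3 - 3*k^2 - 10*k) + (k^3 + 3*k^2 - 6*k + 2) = 2*k^3 - 16*k + 2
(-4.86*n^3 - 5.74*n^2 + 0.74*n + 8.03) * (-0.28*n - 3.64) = 1.3608*n^4 + 19.2976*n^3 + 20.6864*n^2 - 4.942*n - 29.2292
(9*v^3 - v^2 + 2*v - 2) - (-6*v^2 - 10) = 9*v^3 + 5*v^2 + 2*v + 8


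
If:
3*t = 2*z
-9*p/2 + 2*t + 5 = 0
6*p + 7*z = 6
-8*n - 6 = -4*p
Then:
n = -65/316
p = 86/79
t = -4/79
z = -6/79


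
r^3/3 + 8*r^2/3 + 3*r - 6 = (r/3 + 1)*(r - 1)*(r + 6)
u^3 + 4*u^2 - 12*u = u*(u - 2)*(u + 6)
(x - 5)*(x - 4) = x^2 - 9*x + 20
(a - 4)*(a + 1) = a^2 - 3*a - 4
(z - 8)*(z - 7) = z^2 - 15*z + 56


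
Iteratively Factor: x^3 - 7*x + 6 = (x - 2)*(x^2 + 2*x - 3) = (x - 2)*(x - 1)*(x + 3)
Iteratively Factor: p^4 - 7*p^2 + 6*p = (p - 1)*(p^3 + p^2 - 6*p) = (p - 1)*(p + 3)*(p^2 - 2*p) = p*(p - 1)*(p + 3)*(p - 2)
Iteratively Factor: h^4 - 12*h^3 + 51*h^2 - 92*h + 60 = (h - 2)*(h^3 - 10*h^2 + 31*h - 30) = (h - 3)*(h - 2)*(h^2 - 7*h + 10) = (h - 3)*(h - 2)^2*(h - 5)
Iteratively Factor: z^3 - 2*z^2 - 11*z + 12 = (z + 3)*(z^2 - 5*z + 4) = (z - 4)*(z + 3)*(z - 1)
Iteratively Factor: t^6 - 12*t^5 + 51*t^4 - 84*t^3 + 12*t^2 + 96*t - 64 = (t - 1)*(t^5 - 11*t^4 + 40*t^3 - 44*t^2 - 32*t + 64) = (t - 4)*(t - 1)*(t^4 - 7*t^3 + 12*t^2 + 4*t - 16) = (t - 4)*(t - 2)*(t - 1)*(t^3 - 5*t^2 + 2*t + 8) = (t - 4)*(t - 2)*(t - 1)*(t + 1)*(t^2 - 6*t + 8) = (t - 4)*(t - 2)^2*(t - 1)*(t + 1)*(t - 4)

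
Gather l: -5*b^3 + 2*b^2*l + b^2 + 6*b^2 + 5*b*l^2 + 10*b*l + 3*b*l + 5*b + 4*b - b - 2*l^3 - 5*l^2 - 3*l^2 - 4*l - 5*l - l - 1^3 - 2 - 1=-5*b^3 + 7*b^2 + 8*b - 2*l^3 + l^2*(5*b - 8) + l*(2*b^2 + 13*b - 10) - 4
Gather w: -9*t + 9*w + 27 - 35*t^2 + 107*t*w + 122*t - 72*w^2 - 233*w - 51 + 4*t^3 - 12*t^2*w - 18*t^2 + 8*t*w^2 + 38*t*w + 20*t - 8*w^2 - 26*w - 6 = 4*t^3 - 53*t^2 + 133*t + w^2*(8*t - 80) + w*(-12*t^2 + 145*t - 250) - 30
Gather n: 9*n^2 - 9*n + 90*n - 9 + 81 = 9*n^2 + 81*n + 72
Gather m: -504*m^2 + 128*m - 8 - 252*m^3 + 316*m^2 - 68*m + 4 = -252*m^3 - 188*m^2 + 60*m - 4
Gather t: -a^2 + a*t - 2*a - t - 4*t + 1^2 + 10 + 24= -a^2 - 2*a + t*(a - 5) + 35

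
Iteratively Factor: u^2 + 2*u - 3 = (u + 3)*(u - 1)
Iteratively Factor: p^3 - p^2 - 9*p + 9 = (p - 3)*(p^2 + 2*p - 3) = (p - 3)*(p - 1)*(p + 3)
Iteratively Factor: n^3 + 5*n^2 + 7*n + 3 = (n + 1)*(n^2 + 4*n + 3) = (n + 1)^2*(n + 3)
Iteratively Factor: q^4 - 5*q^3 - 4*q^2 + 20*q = (q + 2)*(q^3 - 7*q^2 + 10*q) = (q - 2)*(q + 2)*(q^2 - 5*q) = (q - 5)*(q - 2)*(q + 2)*(q)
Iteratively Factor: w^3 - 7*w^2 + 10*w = (w)*(w^2 - 7*w + 10) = w*(w - 2)*(w - 5)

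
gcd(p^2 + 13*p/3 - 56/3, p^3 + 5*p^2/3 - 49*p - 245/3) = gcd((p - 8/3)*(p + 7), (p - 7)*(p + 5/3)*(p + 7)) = p + 7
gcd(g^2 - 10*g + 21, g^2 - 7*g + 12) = g - 3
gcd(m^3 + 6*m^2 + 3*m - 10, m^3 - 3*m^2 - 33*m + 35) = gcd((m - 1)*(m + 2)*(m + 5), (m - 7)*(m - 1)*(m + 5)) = m^2 + 4*m - 5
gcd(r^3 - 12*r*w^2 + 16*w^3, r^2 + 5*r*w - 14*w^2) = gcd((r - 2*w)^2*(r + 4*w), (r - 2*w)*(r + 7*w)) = r - 2*w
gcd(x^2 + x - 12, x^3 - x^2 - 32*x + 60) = 1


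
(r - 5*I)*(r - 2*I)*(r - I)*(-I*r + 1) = -I*r^4 - 7*r^3 + 9*I*r^2 - 7*r + 10*I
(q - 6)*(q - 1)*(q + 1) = q^3 - 6*q^2 - q + 6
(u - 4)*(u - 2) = u^2 - 6*u + 8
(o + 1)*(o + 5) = o^2 + 6*o + 5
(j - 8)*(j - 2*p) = j^2 - 2*j*p - 8*j + 16*p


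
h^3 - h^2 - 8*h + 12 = (h - 2)^2*(h + 3)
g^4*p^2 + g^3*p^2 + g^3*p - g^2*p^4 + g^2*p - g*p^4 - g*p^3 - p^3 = (g - p)*(g + p)*(g*p + 1)*(g*p + p)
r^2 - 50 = (r - 5*sqrt(2))*(r + 5*sqrt(2))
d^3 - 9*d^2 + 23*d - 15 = (d - 5)*(d - 3)*(d - 1)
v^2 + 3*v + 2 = (v + 1)*(v + 2)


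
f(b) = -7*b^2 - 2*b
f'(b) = -14*b - 2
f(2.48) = -48.01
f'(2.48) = -36.72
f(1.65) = -22.36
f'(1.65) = -25.10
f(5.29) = -206.47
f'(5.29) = -76.06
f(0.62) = -3.93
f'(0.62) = -10.68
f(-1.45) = -11.82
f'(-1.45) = 18.30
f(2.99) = -68.56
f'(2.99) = -43.86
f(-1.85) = -20.26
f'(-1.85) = 23.90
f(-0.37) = -0.22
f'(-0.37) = 3.18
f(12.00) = -1032.00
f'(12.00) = -170.00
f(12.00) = -1032.00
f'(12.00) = -170.00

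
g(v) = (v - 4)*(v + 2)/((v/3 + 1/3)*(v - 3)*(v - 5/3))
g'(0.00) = -0.88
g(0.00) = -4.80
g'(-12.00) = -0.01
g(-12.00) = -0.21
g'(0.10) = -1.44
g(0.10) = -4.92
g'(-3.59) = 0.01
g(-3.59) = -0.40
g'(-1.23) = 25.88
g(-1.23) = 4.29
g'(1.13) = -23.95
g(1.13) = -12.61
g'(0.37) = -3.14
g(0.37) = -5.52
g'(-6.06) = -0.03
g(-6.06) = -0.35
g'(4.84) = 0.16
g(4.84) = 0.51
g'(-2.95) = 0.11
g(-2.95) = -0.37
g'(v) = (v - 4)/((v/3 + 1/3)*(v - 3)*(v - 5/3)) - (v - 4)*(v + 2)/((v/3 + 1/3)*(v - 3)*(v - 5/3)^2) - (v - 4)*(v + 2)/((v/3 + 1/3)*(v - 3)^2*(v - 5/3)) + (v + 2)/((v/3 + 1/3)*(v - 3)*(v - 5/3)) - (v - 4)*(v + 2)/(3*(v/3 + 1/3)^2*(v - 3)*(v - 5/3))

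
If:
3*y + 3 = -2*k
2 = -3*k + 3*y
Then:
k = -1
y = -1/3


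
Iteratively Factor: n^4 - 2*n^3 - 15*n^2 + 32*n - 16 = (n + 4)*(n^3 - 6*n^2 + 9*n - 4) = (n - 1)*(n + 4)*(n^2 - 5*n + 4) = (n - 4)*(n - 1)*(n + 4)*(n - 1)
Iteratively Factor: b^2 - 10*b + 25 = (b - 5)*(b - 5)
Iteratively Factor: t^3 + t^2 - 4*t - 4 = (t + 2)*(t^2 - t - 2) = (t - 2)*(t + 2)*(t + 1)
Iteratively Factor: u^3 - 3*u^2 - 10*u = (u)*(u^2 - 3*u - 10) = u*(u + 2)*(u - 5)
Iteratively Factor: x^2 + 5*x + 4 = (x + 1)*(x + 4)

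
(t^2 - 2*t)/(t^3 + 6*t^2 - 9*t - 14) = t/(t^2 + 8*t + 7)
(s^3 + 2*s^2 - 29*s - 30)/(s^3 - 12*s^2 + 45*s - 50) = (s^2 + 7*s + 6)/(s^2 - 7*s + 10)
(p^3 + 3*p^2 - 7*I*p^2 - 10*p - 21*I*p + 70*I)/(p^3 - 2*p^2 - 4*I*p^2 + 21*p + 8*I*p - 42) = (p + 5)/(p + 3*I)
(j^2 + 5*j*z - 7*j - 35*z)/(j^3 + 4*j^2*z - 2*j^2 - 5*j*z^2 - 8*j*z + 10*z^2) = (7 - j)/(-j^2 + j*z + 2*j - 2*z)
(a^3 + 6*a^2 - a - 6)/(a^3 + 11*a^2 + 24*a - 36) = (a + 1)/(a + 6)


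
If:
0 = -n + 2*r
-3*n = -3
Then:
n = 1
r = 1/2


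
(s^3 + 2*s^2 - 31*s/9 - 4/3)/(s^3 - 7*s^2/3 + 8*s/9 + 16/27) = 3*(s + 3)/(3*s - 4)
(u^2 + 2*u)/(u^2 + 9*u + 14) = u/(u + 7)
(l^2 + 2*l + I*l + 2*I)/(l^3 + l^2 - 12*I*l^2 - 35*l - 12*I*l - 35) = (l^2 + l*(2 + I) + 2*I)/(l^3 + l^2*(1 - 12*I) - l*(35 + 12*I) - 35)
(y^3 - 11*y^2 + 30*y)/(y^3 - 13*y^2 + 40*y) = (y - 6)/(y - 8)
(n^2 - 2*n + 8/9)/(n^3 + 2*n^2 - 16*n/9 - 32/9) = (3*n - 2)/(3*n^2 + 10*n + 8)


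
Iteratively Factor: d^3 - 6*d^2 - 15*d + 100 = (d + 4)*(d^2 - 10*d + 25) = (d - 5)*(d + 4)*(d - 5)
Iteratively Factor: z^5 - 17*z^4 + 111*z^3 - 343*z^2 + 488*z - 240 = (z - 1)*(z^4 - 16*z^3 + 95*z^2 - 248*z + 240) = (z - 3)*(z - 1)*(z^3 - 13*z^2 + 56*z - 80) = (z - 4)*(z - 3)*(z - 1)*(z^2 - 9*z + 20) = (z - 4)^2*(z - 3)*(z - 1)*(z - 5)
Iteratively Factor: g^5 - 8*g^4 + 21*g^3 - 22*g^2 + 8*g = (g - 4)*(g^4 - 4*g^3 + 5*g^2 - 2*g) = (g - 4)*(g - 2)*(g^3 - 2*g^2 + g) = g*(g - 4)*(g - 2)*(g^2 - 2*g + 1) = g*(g - 4)*(g - 2)*(g - 1)*(g - 1)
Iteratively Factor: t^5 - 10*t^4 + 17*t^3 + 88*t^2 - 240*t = (t - 4)*(t^4 - 6*t^3 - 7*t^2 + 60*t) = (t - 4)*(t + 3)*(t^3 - 9*t^2 + 20*t) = (t - 5)*(t - 4)*(t + 3)*(t^2 - 4*t) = (t - 5)*(t - 4)^2*(t + 3)*(t)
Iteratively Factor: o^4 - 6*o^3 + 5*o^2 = (o - 5)*(o^3 - o^2) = o*(o - 5)*(o^2 - o) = o^2*(o - 5)*(o - 1)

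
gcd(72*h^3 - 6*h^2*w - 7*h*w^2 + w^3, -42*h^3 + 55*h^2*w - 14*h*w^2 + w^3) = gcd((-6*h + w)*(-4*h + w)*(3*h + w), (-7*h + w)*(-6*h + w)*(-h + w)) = -6*h + w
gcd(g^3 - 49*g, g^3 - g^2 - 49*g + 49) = g^2 - 49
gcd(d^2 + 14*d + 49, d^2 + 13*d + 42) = d + 7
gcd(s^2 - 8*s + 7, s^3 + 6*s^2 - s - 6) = s - 1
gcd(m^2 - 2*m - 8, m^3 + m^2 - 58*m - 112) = m + 2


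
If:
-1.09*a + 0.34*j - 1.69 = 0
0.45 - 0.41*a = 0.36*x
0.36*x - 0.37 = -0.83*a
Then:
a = -0.19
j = 4.36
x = 1.47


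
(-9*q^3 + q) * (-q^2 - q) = 9*q^5 + 9*q^4 - q^3 - q^2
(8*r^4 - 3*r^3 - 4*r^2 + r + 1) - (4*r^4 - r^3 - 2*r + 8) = 4*r^4 - 2*r^3 - 4*r^2 + 3*r - 7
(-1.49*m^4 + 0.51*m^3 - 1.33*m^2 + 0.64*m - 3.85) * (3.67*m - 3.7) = -5.4683*m^5 + 7.3847*m^4 - 6.7681*m^3 + 7.2698*m^2 - 16.4975*m + 14.245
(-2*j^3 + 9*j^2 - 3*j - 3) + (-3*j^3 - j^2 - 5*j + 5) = -5*j^3 + 8*j^2 - 8*j + 2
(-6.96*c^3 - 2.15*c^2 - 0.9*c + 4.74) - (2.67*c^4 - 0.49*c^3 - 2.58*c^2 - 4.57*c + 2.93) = -2.67*c^4 - 6.47*c^3 + 0.43*c^2 + 3.67*c + 1.81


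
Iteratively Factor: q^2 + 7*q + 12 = (q + 4)*(q + 3)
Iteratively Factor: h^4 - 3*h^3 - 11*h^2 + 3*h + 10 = (h - 1)*(h^3 - 2*h^2 - 13*h - 10) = (h - 5)*(h - 1)*(h^2 + 3*h + 2) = (h - 5)*(h - 1)*(h + 2)*(h + 1)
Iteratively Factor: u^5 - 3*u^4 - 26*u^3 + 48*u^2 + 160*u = (u)*(u^4 - 3*u^3 - 26*u^2 + 48*u + 160) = u*(u - 5)*(u^3 + 2*u^2 - 16*u - 32) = u*(u - 5)*(u + 2)*(u^2 - 16) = u*(u - 5)*(u - 4)*(u + 2)*(u + 4)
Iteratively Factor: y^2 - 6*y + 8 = (y - 4)*(y - 2)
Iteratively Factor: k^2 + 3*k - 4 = (k + 4)*(k - 1)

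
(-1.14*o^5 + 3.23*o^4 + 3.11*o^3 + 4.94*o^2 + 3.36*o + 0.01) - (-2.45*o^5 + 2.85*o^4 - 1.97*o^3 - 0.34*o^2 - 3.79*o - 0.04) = 1.31*o^5 + 0.38*o^4 + 5.08*o^3 + 5.28*o^2 + 7.15*o + 0.05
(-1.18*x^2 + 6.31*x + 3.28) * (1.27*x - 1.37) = -1.4986*x^3 + 9.6303*x^2 - 4.4791*x - 4.4936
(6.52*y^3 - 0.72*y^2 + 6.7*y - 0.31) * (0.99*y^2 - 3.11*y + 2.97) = 6.4548*y^5 - 20.99*y^4 + 28.2366*y^3 - 23.2823*y^2 + 20.8631*y - 0.9207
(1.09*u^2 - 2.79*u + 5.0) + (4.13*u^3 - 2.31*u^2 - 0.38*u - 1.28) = 4.13*u^3 - 1.22*u^2 - 3.17*u + 3.72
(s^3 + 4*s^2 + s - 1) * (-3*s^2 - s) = -3*s^5 - 13*s^4 - 7*s^3 + 2*s^2 + s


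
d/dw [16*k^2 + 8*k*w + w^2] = 8*k + 2*w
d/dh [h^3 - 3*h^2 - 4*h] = 3*h^2 - 6*h - 4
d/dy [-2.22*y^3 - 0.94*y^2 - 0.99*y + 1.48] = -6.66*y^2 - 1.88*y - 0.99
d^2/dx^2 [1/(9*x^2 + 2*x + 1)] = 2*(-81*x^2 - 18*x + 4*(9*x + 1)^2 - 9)/(9*x^2 + 2*x + 1)^3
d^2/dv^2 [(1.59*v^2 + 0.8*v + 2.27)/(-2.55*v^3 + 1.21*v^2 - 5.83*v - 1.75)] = (-20.67795*v^6 - 31.212*v^5 - 20.4912899999999*v^4 + 210.411776*v^3 - 199.783722*v^2 + 146.694816*v - 157.337806)/(16.581375*v^9 - 23.604075*v^8 + 124.92909*v^7 - 75.564226*v^6 + 253.224444*v^5 + 40.405068*v^4 + 147.513262*v^3 + 167.32485*v^2 + 53.563125*v + 5.359375)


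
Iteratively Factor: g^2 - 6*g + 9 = (g - 3)*(g - 3)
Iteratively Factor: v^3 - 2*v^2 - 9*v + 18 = (v - 3)*(v^2 + v - 6) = (v - 3)*(v - 2)*(v + 3)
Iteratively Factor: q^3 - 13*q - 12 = (q + 3)*(q^2 - 3*q - 4) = (q + 1)*(q + 3)*(q - 4)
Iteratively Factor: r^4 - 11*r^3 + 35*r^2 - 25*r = (r)*(r^3 - 11*r^2 + 35*r - 25) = r*(r - 1)*(r^2 - 10*r + 25) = r*(r - 5)*(r - 1)*(r - 5)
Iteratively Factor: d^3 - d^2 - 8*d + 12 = (d - 2)*(d^2 + d - 6) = (d - 2)*(d + 3)*(d - 2)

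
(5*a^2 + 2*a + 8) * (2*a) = 10*a^3 + 4*a^2 + 16*a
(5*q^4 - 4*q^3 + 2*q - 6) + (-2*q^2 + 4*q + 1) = 5*q^4 - 4*q^3 - 2*q^2 + 6*q - 5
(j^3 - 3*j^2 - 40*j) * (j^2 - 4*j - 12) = j^5 - 7*j^4 - 40*j^3 + 196*j^2 + 480*j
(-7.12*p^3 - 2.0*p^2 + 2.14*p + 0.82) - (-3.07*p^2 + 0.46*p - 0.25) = -7.12*p^3 + 1.07*p^2 + 1.68*p + 1.07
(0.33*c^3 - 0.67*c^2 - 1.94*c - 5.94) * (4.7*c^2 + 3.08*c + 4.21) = 1.551*c^5 - 2.1326*c^4 - 9.7923*c^3 - 36.7139*c^2 - 26.4626*c - 25.0074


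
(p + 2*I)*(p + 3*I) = p^2 + 5*I*p - 6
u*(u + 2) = u^2 + 2*u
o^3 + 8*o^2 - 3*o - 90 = (o - 3)*(o + 5)*(o + 6)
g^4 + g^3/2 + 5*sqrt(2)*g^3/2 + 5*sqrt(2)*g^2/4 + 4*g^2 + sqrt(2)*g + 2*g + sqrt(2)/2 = (g + 1/2)*(g + sqrt(2)/2)*(g + sqrt(2))^2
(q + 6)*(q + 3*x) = q^2 + 3*q*x + 6*q + 18*x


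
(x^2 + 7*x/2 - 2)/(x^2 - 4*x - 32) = (x - 1/2)/(x - 8)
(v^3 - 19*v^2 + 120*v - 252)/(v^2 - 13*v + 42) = v - 6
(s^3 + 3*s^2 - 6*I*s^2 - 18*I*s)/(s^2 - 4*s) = (s^2 + s*(3 - 6*I) - 18*I)/(s - 4)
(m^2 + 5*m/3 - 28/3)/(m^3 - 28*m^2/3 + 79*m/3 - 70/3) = (m + 4)/(m^2 - 7*m + 10)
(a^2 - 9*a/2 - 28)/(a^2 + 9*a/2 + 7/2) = (a - 8)/(a + 1)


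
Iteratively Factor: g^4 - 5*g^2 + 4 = (g - 2)*(g^3 + 2*g^2 - g - 2) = (g - 2)*(g + 1)*(g^2 + g - 2) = (g - 2)*(g + 1)*(g + 2)*(g - 1)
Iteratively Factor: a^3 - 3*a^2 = (a)*(a^2 - 3*a) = a^2*(a - 3)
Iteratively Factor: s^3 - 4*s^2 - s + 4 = (s - 1)*(s^2 - 3*s - 4) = (s - 4)*(s - 1)*(s + 1)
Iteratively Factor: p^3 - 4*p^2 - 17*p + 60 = (p - 3)*(p^2 - p - 20) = (p - 5)*(p - 3)*(p + 4)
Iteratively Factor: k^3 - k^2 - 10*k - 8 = (k - 4)*(k^2 + 3*k + 2) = (k - 4)*(k + 2)*(k + 1)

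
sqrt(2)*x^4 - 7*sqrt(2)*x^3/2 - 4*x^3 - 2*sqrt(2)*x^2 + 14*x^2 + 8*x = x*(x - 4)*(x - 2*sqrt(2))*(sqrt(2)*x + sqrt(2)/2)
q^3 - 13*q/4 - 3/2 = (q - 2)*(q + 1/2)*(q + 3/2)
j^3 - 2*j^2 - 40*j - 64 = (j - 8)*(j + 2)*(j + 4)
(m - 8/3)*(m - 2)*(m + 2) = m^3 - 8*m^2/3 - 4*m + 32/3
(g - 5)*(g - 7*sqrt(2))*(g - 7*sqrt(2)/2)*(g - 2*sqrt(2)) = g^4 - 25*sqrt(2)*g^3/2 - 5*g^3 + 125*sqrt(2)*g^2/2 + 91*g^2 - 455*g - 98*sqrt(2)*g + 490*sqrt(2)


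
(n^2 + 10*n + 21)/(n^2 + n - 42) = (n + 3)/(n - 6)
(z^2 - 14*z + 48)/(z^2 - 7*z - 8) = (z - 6)/(z + 1)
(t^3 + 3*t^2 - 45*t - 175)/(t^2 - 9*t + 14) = (t^2 + 10*t + 25)/(t - 2)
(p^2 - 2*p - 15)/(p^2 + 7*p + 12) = (p - 5)/(p + 4)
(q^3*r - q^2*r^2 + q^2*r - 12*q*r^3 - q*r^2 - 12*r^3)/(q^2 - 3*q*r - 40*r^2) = r*(-q^3 + q^2*r - q^2 + 12*q*r^2 + q*r + 12*r^2)/(-q^2 + 3*q*r + 40*r^2)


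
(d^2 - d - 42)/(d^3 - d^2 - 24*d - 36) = (-d^2 + d + 42)/(-d^3 + d^2 + 24*d + 36)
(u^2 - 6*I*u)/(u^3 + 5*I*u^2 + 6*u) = (u - 6*I)/(u^2 + 5*I*u + 6)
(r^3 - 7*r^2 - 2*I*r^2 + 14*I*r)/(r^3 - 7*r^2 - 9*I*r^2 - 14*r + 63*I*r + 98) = r/(r - 7*I)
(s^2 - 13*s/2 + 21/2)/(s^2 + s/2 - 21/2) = (2*s - 7)/(2*s + 7)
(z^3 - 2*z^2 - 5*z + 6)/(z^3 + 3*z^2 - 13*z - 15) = (z^2 + z - 2)/(z^2 + 6*z + 5)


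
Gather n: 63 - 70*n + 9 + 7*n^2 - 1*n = 7*n^2 - 71*n + 72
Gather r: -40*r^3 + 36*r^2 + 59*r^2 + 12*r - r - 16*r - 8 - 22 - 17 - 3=-40*r^3 + 95*r^2 - 5*r - 50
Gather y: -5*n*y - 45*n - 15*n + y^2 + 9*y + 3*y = -60*n + y^2 + y*(12 - 5*n)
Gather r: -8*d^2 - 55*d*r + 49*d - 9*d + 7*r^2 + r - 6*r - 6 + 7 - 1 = -8*d^2 + 40*d + 7*r^2 + r*(-55*d - 5)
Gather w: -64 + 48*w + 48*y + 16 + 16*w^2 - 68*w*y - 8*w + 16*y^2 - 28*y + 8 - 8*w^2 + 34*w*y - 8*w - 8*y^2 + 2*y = 8*w^2 + w*(32 - 34*y) + 8*y^2 + 22*y - 40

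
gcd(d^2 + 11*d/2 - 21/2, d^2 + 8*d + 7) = d + 7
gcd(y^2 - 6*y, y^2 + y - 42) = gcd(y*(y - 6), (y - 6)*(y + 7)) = y - 6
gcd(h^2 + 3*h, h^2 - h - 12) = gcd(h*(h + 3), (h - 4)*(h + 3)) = h + 3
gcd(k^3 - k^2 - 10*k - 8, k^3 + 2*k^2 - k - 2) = k^2 + 3*k + 2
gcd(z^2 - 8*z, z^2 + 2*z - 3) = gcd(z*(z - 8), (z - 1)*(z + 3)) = 1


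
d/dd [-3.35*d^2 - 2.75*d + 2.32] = -6.7*d - 2.75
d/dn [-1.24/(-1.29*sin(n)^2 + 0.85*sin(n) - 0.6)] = (1.054 - 3.1992*sin(n))*cos(n)/(1.29*sin(n)^2 - 0.85*sin(n) + 0.6)^2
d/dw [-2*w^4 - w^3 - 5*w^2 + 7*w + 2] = -8*w^3 - 3*w^2 - 10*w + 7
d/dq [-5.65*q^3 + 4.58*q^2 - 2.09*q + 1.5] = -16.95*q^2 + 9.16*q - 2.09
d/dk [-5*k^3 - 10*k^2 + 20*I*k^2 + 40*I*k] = -15*k^2 + k*(-20 + 40*I) + 40*I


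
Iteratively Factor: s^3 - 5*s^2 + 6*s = (s)*(s^2 - 5*s + 6) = s*(s - 3)*(s - 2)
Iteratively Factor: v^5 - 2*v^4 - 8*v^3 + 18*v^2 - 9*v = (v - 1)*(v^4 - v^3 - 9*v^2 + 9*v) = (v - 3)*(v - 1)*(v^3 + 2*v^2 - 3*v) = (v - 3)*(v - 1)^2*(v^2 + 3*v) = (v - 3)*(v - 1)^2*(v + 3)*(v)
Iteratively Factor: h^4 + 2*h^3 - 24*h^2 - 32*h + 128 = (h + 4)*(h^3 - 2*h^2 - 16*h + 32) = (h + 4)^2*(h^2 - 6*h + 8) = (h - 4)*(h + 4)^2*(h - 2)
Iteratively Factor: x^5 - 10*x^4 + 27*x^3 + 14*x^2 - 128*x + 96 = (x - 4)*(x^4 - 6*x^3 + 3*x^2 + 26*x - 24) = (x - 4)*(x - 1)*(x^3 - 5*x^2 - 2*x + 24) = (x - 4)*(x - 1)*(x + 2)*(x^2 - 7*x + 12) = (x - 4)^2*(x - 1)*(x + 2)*(x - 3)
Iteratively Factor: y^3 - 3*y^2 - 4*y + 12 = (y - 3)*(y^2 - 4) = (y - 3)*(y - 2)*(y + 2)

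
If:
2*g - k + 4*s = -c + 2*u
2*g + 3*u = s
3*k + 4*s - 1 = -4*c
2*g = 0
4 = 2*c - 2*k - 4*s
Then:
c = 25/28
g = 0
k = -5/14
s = -3/8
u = -1/8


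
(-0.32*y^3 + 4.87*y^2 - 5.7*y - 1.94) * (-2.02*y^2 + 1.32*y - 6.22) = 0.6464*y^5 - 10.2598*y^4 + 19.9328*y^3 - 33.8966*y^2 + 32.8932*y + 12.0668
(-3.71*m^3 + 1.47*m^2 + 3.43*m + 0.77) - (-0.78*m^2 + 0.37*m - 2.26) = -3.71*m^3 + 2.25*m^2 + 3.06*m + 3.03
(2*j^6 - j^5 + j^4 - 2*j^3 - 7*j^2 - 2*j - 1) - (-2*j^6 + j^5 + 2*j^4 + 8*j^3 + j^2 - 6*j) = 4*j^6 - 2*j^5 - j^4 - 10*j^3 - 8*j^2 + 4*j - 1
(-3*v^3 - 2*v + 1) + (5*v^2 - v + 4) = -3*v^3 + 5*v^2 - 3*v + 5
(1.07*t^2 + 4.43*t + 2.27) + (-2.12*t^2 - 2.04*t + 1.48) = -1.05*t^2 + 2.39*t + 3.75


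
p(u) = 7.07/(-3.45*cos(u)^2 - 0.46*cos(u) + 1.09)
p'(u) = 7.07*(-6.9*sin(u)*cos(u) - 0.46*sin(u))/(-3.45*cos(u)^2 - 0.46*cos(u) + 1.09)^2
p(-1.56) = 6.52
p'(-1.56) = 3.21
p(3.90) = -17.94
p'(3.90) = -142.38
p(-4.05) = 103.95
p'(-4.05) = 4559.57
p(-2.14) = 21.06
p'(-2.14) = -172.14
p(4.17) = 17.32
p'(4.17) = -112.71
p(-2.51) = -8.99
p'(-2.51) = -34.52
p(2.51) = -8.99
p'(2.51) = 34.52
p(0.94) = -18.54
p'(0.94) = -177.80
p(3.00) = -3.85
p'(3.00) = 1.89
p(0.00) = -2.51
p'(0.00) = 0.00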